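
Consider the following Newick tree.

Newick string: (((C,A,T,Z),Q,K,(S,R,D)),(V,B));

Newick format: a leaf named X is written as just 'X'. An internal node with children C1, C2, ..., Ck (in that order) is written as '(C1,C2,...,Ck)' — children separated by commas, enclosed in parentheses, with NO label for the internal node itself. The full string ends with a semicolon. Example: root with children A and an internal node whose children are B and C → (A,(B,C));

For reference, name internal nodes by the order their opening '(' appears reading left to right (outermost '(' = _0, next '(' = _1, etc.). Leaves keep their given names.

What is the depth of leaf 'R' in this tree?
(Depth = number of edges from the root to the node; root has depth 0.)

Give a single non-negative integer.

Newick: (((C,A,T,Z),Q,K,(S,R,D)),(V,B));
Naming internals by '(' encounter order: outermost '(' = _0, next = _1, ...
Query node: R
Path from root: _0 -> _1 -> _3 -> R
Depth of R: 3 (number of edges from root)

Answer: 3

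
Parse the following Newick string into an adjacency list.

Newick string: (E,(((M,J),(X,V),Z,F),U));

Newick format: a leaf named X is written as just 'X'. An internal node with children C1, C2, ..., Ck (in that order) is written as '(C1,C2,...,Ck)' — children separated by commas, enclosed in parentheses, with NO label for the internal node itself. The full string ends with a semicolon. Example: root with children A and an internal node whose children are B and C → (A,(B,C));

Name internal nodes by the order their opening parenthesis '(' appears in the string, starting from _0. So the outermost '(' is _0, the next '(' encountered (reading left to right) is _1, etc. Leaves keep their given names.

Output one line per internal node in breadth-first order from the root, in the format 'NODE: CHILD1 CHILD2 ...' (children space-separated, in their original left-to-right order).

Input: (E,(((M,J),(X,V),Z,F),U));
Scanning left-to-right, naming '(' by encounter order:
  pos 0: '(' -> open internal node _0 (depth 1)
  pos 3: '(' -> open internal node _1 (depth 2)
  pos 4: '(' -> open internal node _2 (depth 3)
  pos 5: '(' -> open internal node _3 (depth 4)
  pos 9: ')' -> close internal node _3 (now at depth 3)
  pos 11: '(' -> open internal node _4 (depth 4)
  pos 15: ')' -> close internal node _4 (now at depth 3)
  pos 20: ')' -> close internal node _2 (now at depth 2)
  pos 23: ')' -> close internal node _1 (now at depth 1)
  pos 24: ')' -> close internal node _0 (now at depth 0)
Total internal nodes: 5
BFS adjacency from root:
  _0: E _1
  _1: _2 U
  _2: _3 _4 Z F
  _3: M J
  _4: X V

Answer: _0: E _1
_1: _2 U
_2: _3 _4 Z F
_3: M J
_4: X V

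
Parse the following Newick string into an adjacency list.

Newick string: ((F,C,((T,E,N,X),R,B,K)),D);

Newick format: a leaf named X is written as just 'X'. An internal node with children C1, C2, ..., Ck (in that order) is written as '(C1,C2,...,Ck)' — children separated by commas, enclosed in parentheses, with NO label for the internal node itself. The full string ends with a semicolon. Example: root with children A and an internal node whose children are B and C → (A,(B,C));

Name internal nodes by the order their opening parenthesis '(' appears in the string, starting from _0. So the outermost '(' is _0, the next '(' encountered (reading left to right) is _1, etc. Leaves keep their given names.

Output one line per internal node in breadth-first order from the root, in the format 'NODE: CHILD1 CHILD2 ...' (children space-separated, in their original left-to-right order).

Input: ((F,C,((T,E,N,X),R,B,K)),D);
Scanning left-to-right, naming '(' by encounter order:
  pos 0: '(' -> open internal node _0 (depth 1)
  pos 1: '(' -> open internal node _1 (depth 2)
  pos 6: '(' -> open internal node _2 (depth 3)
  pos 7: '(' -> open internal node _3 (depth 4)
  pos 15: ')' -> close internal node _3 (now at depth 3)
  pos 22: ')' -> close internal node _2 (now at depth 2)
  pos 23: ')' -> close internal node _1 (now at depth 1)
  pos 26: ')' -> close internal node _0 (now at depth 0)
Total internal nodes: 4
BFS adjacency from root:
  _0: _1 D
  _1: F C _2
  _2: _3 R B K
  _3: T E N X

Answer: _0: _1 D
_1: F C _2
_2: _3 R B K
_3: T E N X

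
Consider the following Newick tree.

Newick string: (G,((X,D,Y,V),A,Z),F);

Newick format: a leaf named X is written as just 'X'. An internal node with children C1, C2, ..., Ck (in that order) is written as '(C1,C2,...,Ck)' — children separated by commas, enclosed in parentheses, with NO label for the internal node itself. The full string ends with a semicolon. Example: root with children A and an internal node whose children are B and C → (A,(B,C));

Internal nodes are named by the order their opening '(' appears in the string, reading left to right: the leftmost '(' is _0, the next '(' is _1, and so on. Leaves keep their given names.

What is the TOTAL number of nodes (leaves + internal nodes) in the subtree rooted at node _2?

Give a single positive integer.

Newick: (G,((X,D,Y,V),A,Z),F);
Locate _2: it is the '(' at position 4 (the 3rd '(' reading left to right).
Query: subtree rooted at _2
_2: subtree_size = 1 + 4
  X: subtree_size = 1 + 0
  D: subtree_size = 1 + 0
  Y: subtree_size = 1 + 0
  V: subtree_size = 1 + 0
Total subtree size of _2: 5

Answer: 5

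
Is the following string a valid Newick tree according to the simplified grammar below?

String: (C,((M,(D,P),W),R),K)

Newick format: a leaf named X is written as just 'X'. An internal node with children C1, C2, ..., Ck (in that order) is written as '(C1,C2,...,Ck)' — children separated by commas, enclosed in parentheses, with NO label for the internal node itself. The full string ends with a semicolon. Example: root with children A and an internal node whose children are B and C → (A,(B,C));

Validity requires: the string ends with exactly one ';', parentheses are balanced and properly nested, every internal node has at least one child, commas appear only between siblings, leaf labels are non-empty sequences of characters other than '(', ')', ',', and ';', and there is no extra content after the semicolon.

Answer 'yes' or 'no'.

Input: (C,((M,(D,P),W),R),K)
Paren balance: 4 '(' vs 4 ')' OK
Ends with single ';': False
Full parse: FAILS (must end with ;)
Valid: False

Answer: no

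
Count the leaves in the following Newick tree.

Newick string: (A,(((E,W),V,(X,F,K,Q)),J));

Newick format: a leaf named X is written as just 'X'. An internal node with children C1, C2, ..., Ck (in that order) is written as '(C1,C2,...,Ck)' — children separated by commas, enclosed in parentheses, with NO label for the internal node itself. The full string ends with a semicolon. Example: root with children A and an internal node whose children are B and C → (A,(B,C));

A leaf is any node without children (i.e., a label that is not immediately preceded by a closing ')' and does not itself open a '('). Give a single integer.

Answer: 9

Derivation:
Newick: (A,(((E,W),V,(X,F,K,Q)),J));
Scan left-to-right; a leaf is any maximal label run not followed by '(':
  pos 1: leaf 'A' → count = 1
  pos 6: leaf 'E' → count = 2
  pos 8: leaf 'W' → count = 3
  pos 11: leaf 'V' → count = 4
  pos 14: leaf 'X' → count = 5
  pos 16: leaf 'F' → count = 6
  pos 18: leaf 'K' → count = 7
  pos 20: leaf 'Q' → count = 8
  pos 24: leaf 'J' → count = 9
Total leaves: 9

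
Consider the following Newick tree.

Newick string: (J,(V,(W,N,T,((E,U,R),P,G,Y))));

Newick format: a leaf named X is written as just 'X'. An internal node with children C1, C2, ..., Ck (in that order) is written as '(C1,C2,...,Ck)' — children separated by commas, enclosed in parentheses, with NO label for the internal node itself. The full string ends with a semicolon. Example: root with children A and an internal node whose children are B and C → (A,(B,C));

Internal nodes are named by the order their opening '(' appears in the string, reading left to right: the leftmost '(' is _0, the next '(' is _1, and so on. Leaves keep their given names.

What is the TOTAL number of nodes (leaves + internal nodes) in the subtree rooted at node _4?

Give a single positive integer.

Newick: (J,(V,(W,N,T,((E,U,R),P,G,Y))));
Locate _4: it is the '(' at position 14 (the 5th '(' reading left to right).
Query: subtree rooted at _4
_4: subtree_size = 1 + 3
  E: subtree_size = 1 + 0
  U: subtree_size = 1 + 0
  R: subtree_size = 1 + 0
Total subtree size of _4: 4

Answer: 4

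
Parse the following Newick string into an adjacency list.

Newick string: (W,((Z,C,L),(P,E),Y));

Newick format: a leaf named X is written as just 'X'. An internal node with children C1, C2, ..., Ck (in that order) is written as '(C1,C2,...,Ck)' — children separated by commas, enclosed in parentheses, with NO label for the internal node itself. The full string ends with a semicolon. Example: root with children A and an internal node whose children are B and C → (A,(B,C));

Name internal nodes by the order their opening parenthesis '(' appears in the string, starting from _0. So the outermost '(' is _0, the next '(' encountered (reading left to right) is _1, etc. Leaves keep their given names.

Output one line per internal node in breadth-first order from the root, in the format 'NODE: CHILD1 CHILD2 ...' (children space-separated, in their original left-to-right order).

Input: (W,((Z,C,L),(P,E),Y));
Scanning left-to-right, naming '(' by encounter order:
  pos 0: '(' -> open internal node _0 (depth 1)
  pos 3: '(' -> open internal node _1 (depth 2)
  pos 4: '(' -> open internal node _2 (depth 3)
  pos 10: ')' -> close internal node _2 (now at depth 2)
  pos 12: '(' -> open internal node _3 (depth 3)
  pos 16: ')' -> close internal node _3 (now at depth 2)
  pos 19: ')' -> close internal node _1 (now at depth 1)
  pos 20: ')' -> close internal node _0 (now at depth 0)
Total internal nodes: 4
BFS adjacency from root:
  _0: W _1
  _1: _2 _3 Y
  _2: Z C L
  _3: P E

Answer: _0: W _1
_1: _2 _3 Y
_2: Z C L
_3: P E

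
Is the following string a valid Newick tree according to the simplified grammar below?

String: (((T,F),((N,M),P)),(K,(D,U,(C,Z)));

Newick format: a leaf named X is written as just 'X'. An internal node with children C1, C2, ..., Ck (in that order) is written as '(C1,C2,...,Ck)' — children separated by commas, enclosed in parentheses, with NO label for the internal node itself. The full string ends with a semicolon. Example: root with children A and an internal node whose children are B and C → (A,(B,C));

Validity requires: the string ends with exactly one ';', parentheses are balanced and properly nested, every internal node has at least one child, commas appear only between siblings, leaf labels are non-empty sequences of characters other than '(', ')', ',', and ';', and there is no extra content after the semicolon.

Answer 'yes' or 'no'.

Answer: no

Derivation:
Input: (((T,F),((N,M),P)),(K,(D,U,(C,Z)));
Paren balance: 8 '(' vs 7 ')' MISMATCH
Ends with single ';': True
Full parse: FAILS (expected , or ) at pos 34)
Valid: False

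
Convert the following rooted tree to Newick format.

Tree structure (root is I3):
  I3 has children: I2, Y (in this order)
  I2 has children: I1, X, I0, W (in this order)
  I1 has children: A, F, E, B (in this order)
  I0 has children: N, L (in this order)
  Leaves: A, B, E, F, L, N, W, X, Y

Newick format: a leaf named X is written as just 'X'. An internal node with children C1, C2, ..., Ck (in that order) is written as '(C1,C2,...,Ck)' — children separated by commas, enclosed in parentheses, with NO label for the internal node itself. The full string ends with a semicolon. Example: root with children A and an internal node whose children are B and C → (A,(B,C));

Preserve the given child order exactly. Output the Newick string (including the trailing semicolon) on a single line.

Answer: (((A,F,E,B),X,(N,L),W),Y);

Derivation:
internal I3 with children ['I2', 'Y']
  internal I2 with children ['I1', 'X', 'I0', 'W']
    internal I1 with children ['A', 'F', 'E', 'B']
      leaf 'A' → 'A'
      leaf 'F' → 'F'
      leaf 'E' → 'E'
      leaf 'B' → 'B'
    → '(A,F,E,B)'
    leaf 'X' → 'X'
    internal I0 with children ['N', 'L']
      leaf 'N' → 'N'
      leaf 'L' → 'L'
    → '(N,L)'
    leaf 'W' → 'W'
  → '((A,F,E,B),X,(N,L),W)'
  leaf 'Y' → 'Y'
→ '(((A,F,E,B),X,(N,L),W),Y)'
Final: (((A,F,E,B),X,(N,L),W),Y);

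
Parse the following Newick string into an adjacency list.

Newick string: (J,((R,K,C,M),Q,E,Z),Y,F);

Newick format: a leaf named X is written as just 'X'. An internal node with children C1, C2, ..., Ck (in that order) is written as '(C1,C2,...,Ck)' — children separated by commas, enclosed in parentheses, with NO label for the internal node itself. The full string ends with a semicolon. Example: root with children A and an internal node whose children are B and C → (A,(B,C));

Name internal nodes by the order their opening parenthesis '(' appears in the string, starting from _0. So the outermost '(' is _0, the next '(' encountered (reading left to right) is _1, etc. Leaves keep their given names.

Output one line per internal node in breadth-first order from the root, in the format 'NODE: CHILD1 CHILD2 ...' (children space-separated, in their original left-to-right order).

Input: (J,((R,K,C,M),Q,E,Z),Y,F);
Scanning left-to-right, naming '(' by encounter order:
  pos 0: '(' -> open internal node _0 (depth 1)
  pos 3: '(' -> open internal node _1 (depth 2)
  pos 4: '(' -> open internal node _2 (depth 3)
  pos 12: ')' -> close internal node _2 (now at depth 2)
  pos 19: ')' -> close internal node _1 (now at depth 1)
  pos 24: ')' -> close internal node _0 (now at depth 0)
Total internal nodes: 3
BFS adjacency from root:
  _0: J _1 Y F
  _1: _2 Q E Z
  _2: R K C M

Answer: _0: J _1 Y F
_1: _2 Q E Z
_2: R K C M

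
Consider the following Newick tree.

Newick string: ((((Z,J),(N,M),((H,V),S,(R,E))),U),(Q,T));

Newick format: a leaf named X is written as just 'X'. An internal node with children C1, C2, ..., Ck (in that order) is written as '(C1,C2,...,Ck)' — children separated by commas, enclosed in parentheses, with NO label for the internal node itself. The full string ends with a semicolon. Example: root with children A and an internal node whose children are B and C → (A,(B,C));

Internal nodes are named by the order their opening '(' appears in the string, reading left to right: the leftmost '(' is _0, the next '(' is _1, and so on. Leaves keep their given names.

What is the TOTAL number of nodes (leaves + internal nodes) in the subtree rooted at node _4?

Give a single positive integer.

Answer: 3

Derivation:
Newick: ((((Z,J),(N,M),((H,V),S,(R,E))),U),(Q,T));
Locate _4: it is the '(' at position 9 (the 5th '(' reading left to right).
Query: subtree rooted at _4
_4: subtree_size = 1 + 2
  N: subtree_size = 1 + 0
  M: subtree_size = 1 + 0
Total subtree size of _4: 3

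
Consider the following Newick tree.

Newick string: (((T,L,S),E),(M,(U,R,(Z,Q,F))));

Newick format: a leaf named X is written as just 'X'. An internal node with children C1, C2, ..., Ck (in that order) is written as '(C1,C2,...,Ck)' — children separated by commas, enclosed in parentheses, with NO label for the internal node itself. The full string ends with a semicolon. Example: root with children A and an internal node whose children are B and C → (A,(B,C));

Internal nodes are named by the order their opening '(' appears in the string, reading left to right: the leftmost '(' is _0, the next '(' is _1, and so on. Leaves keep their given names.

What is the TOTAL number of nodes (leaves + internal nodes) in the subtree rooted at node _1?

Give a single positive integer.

Answer: 6

Derivation:
Newick: (((T,L,S),E),(M,(U,R,(Z,Q,F))));
Locate _1: it is the '(' at position 1 (the 2nd '(' reading left to right).
Query: subtree rooted at _1
_1: subtree_size = 1 + 5
  _2: subtree_size = 1 + 3
    T: subtree_size = 1 + 0
    L: subtree_size = 1 + 0
    S: subtree_size = 1 + 0
  E: subtree_size = 1 + 0
Total subtree size of _1: 6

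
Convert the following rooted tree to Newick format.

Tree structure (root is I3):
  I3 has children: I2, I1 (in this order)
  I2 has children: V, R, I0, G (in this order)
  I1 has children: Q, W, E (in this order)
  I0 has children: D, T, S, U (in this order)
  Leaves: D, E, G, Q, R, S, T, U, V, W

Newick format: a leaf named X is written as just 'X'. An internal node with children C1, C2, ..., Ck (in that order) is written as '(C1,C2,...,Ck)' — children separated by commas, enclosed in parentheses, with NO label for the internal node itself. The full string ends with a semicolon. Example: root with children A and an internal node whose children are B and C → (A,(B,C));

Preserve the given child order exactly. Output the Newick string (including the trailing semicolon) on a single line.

internal I3 with children ['I2', 'I1']
  internal I2 with children ['V', 'R', 'I0', 'G']
    leaf 'V' → 'V'
    leaf 'R' → 'R'
    internal I0 with children ['D', 'T', 'S', 'U']
      leaf 'D' → 'D'
      leaf 'T' → 'T'
      leaf 'S' → 'S'
      leaf 'U' → 'U'
    → '(D,T,S,U)'
    leaf 'G' → 'G'
  → '(V,R,(D,T,S,U),G)'
  internal I1 with children ['Q', 'W', 'E']
    leaf 'Q' → 'Q'
    leaf 'W' → 'W'
    leaf 'E' → 'E'
  → '(Q,W,E)'
→ '((V,R,(D,T,S,U),G),(Q,W,E))'
Final: ((V,R,(D,T,S,U),G),(Q,W,E));

Answer: ((V,R,(D,T,S,U),G),(Q,W,E));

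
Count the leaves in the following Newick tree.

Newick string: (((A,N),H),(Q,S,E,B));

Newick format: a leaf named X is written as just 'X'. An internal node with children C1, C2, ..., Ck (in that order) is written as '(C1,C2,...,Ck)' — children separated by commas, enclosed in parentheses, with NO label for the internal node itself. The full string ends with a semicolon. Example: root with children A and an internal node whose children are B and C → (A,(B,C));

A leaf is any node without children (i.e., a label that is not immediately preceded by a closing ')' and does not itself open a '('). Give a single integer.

Answer: 7

Derivation:
Newick: (((A,N),H),(Q,S,E,B));
Scan left-to-right; a leaf is any maximal label run not followed by '(':
  pos 3: leaf 'A' → count = 1
  pos 5: leaf 'N' → count = 2
  pos 8: leaf 'H' → count = 3
  pos 12: leaf 'Q' → count = 4
  pos 14: leaf 'S' → count = 5
  pos 16: leaf 'E' → count = 6
  pos 18: leaf 'B' → count = 7
Total leaves: 7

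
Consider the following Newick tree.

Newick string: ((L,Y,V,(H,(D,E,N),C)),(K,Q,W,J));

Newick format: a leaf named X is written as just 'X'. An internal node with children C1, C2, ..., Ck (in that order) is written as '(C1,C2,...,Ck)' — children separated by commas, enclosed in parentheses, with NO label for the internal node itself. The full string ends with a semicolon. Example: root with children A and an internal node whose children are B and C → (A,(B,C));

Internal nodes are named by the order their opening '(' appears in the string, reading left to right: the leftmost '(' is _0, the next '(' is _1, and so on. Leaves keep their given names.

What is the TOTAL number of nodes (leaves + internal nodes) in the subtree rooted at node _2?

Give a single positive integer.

Answer: 7

Derivation:
Newick: ((L,Y,V,(H,(D,E,N),C)),(K,Q,W,J));
Locate _2: it is the '(' at position 8 (the 3rd '(' reading left to right).
Query: subtree rooted at _2
_2: subtree_size = 1 + 6
  H: subtree_size = 1 + 0
  _3: subtree_size = 1 + 3
    D: subtree_size = 1 + 0
    E: subtree_size = 1 + 0
    N: subtree_size = 1 + 0
  C: subtree_size = 1 + 0
Total subtree size of _2: 7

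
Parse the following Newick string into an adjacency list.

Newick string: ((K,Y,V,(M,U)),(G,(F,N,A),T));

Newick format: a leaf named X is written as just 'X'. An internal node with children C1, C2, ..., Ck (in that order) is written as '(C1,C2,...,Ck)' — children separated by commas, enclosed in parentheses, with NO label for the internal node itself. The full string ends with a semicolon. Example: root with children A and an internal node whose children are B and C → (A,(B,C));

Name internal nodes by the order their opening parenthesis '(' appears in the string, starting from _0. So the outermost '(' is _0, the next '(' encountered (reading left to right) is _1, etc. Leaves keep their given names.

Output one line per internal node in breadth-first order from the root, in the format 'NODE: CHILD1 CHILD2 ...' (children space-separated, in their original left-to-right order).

Input: ((K,Y,V,(M,U)),(G,(F,N,A),T));
Scanning left-to-right, naming '(' by encounter order:
  pos 0: '(' -> open internal node _0 (depth 1)
  pos 1: '(' -> open internal node _1 (depth 2)
  pos 8: '(' -> open internal node _2 (depth 3)
  pos 12: ')' -> close internal node _2 (now at depth 2)
  pos 13: ')' -> close internal node _1 (now at depth 1)
  pos 15: '(' -> open internal node _3 (depth 2)
  pos 18: '(' -> open internal node _4 (depth 3)
  pos 24: ')' -> close internal node _4 (now at depth 2)
  pos 27: ')' -> close internal node _3 (now at depth 1)
  pos 28: ')' -> close internal node _0 (now at depth 0)
Total internal nodes: 5
BFS adjacency from root:
  _0: _1 _3
  _1: K Y V _2
  _3: G _4 T
  _2: M U
  _4: F N A

Answer: _0: _1 _3
_1: K Y V _2
_3: G _4 T
_2: M U
_4: F N A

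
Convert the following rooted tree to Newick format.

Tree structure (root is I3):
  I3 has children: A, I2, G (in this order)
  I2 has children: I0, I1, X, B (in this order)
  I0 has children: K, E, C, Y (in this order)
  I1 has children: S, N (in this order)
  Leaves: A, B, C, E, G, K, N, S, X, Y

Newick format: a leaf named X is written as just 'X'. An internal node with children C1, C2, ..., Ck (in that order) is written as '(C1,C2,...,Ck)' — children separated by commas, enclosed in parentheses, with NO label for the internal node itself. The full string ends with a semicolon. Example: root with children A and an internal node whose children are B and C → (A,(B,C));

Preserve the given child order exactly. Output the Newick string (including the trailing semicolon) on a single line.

Answer: (A,((K,E,C,Y),(S,N),X,B),G);

Derivation:
internal I3 with children ['A', 'I2', 'G']
  leaf 'A' → 'A'
  internal I2 with children ['I0', 'I1', 'X', 'B']
    internal I0 with children ['K', 'E', 'C', 'Y']
      leaf 'K' → 'K'
      leaf 'E' → 'E'
      leaf 'C' → 'C'
      leaf 'Y' → 'Y'
    → '(K,E,C,Y)'
    internal I1 with children ['S', 'N']
      leaf 'S' → 'S'
      leaf 'N' → 'N'
    → '(S,N)'
    leaf 'X' → 'X'
    leaf 'B' → 'B'
  → '((K,E,C,Y),(S,N),X,B)'
  leaf 'G' → 'G'
→ '(A,((K,E,C,Y),(S,N),X,B),G)'
Final: (A,((K,E,C,Y),(S,N),X,B),G);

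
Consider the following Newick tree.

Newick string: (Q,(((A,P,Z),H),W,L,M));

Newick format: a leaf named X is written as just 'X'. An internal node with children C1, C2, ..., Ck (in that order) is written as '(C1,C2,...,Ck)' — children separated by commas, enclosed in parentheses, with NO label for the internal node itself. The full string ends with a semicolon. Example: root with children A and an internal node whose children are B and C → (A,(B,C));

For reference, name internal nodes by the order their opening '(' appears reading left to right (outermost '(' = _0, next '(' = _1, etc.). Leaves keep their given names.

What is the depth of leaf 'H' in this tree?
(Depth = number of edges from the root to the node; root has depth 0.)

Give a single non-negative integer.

Newick: (Q,(((A,P,Z),H),W,L,M));
Naming internals by '(' encounter order: outermost '(' = _0, next = _1, ...
Query node: H
Path from root: _0 -> _1 -> _2 -> H
Depth of H: 3 (number of edges from root)

Answer: 3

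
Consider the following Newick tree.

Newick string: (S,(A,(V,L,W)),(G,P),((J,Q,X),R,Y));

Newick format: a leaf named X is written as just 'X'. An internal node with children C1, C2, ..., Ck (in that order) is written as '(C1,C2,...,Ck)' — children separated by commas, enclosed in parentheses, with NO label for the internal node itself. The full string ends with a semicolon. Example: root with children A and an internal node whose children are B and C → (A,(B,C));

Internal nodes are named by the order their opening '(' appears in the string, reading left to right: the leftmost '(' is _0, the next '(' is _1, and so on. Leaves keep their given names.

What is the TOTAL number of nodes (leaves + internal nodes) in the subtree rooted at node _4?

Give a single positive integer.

Newick: (S,(A,(V,L,W)),(G,P),((J,Q,X),R,Y));
Locate _4: it is the '(' at position 21 (the 5th '(' reading left to right).
Query: subtree rooted at _4
_4: subtree_size = 1 + 6
  _5: subtree_size = 1 + 3
    J: subtree_size = 1 + 0
    Q: subtree_size = 1 + 0
    X: subtree_size = 1 + 0
  R: subtree_size = 1 + 0
  Y: subtree_size = 1 + 0
Total subtree size of _4: 7

Answer: 7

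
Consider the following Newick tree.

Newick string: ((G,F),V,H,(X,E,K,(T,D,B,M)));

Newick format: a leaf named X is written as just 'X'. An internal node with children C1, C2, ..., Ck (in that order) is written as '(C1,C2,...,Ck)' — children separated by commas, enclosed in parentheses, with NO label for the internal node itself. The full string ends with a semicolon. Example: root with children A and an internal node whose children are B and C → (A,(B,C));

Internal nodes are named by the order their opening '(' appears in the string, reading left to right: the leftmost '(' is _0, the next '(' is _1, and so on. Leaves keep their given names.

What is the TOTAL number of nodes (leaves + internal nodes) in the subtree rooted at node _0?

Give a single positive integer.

Newick: ((G,F),V,H,(X,E,K,(T,D,B,M)));
Locate _0: it is the '(' at position 0 (the 1st '(' reading left to right).
Query: subtree rooted at _0
_0: subtree_size = 1 + 14
  _1: subtree_size = 1 + 2
    G: subtree_size = 1 + 0
    F: subtree_size = 1 + 0
  V: subtree_size = 1 + 0
  H: subtree_size = 1 + 0
  _2: subtree_size = 1 + 8
    X: subtree_size = 1 + 0
    E: subtree_size = 1 + 0
    K: subtree_size = 1 + 0
    _3: subtree_size = 1 + 4
      T: subtree_size = 1 + 0
      D: subtree_size = 1 + 0
      B: subtree_size = 1 + 0
      M: subtree_size = 1 + 0
Total subtree size of _0: 15

Answer: 15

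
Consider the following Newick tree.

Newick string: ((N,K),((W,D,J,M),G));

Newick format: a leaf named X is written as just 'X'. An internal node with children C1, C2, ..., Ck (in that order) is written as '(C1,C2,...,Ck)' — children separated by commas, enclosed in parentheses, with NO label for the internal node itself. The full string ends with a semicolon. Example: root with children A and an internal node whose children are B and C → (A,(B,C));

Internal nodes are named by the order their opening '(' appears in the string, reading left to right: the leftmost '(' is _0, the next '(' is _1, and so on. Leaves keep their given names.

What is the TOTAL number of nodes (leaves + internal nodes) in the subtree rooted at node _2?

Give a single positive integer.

Newick: ((N,K),((W,D,J,M),G));
Locate _2: it is the '(' at position 7 (the 3rd '(' reading left to right).
Query: subtree rooted at _2
_2: subtree_size = 1 + 6
  _3: subtree_size = 1 + 4
    W: subtree_size = 1 + 0
    D: subtree_size = 1 + 0
    J: subtree_size = 1 + 0
    M: subtree_size = 1 + 0
  G: subtree_size = 1 + 0
Total subtree size of _2: 7

Answer: 7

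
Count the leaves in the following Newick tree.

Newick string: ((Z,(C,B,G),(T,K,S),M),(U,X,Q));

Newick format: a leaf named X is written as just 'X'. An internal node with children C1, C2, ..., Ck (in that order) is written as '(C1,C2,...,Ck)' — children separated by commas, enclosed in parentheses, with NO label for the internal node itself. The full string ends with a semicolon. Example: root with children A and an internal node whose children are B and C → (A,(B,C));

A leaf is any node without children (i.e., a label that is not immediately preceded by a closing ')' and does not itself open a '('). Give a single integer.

Answer: 11

Derivation:
Newick: ((Z,(C,B,G),(T,K,S),M),(U,X,Q));
Scan left-to-right; a leaf is any maximal label run not followed by '(':
  pos 2: leaf 'Z' → count = 1
  pos 5: leaf 'C' → count = 2
  pos 7: leaf 'B' → count = 3
  pos 9: leaf 'G' → count = 4
  pos 13: leaf 'T' → count = 5
  pos 15: leaf 'K' → count = 6
  pos 17: leaf 'S' → count = 7
  pos 20: leaf 'M' → count = 8
  pos 24: leaf 'U' → count = 9
  pos 26: leaf 'X' → count = 10
  pos 28: leaf 'Q' → count = 11
Total leaves: 11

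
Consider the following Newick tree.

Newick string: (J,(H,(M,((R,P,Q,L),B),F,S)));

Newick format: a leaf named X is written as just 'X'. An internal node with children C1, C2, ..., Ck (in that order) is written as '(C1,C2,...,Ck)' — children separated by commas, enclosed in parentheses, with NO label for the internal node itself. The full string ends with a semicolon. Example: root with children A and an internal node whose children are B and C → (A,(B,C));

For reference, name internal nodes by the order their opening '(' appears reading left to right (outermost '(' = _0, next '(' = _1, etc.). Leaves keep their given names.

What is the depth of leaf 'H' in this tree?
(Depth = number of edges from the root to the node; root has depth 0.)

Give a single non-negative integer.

Answer: 2

Derivation:
Newick: (J,(H,(M,((R,P,Q,L),B),F,S)));
Naming internals by '(' encounter order: outermost '(' = _0, next = _1, ...
Query node: H
Path from root: _0 -> _1 -> H
Depth of H: 2 (number of edges from root)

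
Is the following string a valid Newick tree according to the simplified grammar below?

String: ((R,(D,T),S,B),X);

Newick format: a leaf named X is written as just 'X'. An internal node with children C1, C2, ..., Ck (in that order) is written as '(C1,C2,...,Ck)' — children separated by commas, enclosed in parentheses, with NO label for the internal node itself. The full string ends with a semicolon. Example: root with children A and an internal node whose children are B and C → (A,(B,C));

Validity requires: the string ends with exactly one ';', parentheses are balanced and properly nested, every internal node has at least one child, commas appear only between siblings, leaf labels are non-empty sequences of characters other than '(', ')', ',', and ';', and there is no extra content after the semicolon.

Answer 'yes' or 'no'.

Answer: yes

Derivation:
Input: ((R,(D,T),S,B),X);
Paren balance: 3 '(' vs 3 ')' OK
Ends with single ';': True
Full parse: OK
Valid: True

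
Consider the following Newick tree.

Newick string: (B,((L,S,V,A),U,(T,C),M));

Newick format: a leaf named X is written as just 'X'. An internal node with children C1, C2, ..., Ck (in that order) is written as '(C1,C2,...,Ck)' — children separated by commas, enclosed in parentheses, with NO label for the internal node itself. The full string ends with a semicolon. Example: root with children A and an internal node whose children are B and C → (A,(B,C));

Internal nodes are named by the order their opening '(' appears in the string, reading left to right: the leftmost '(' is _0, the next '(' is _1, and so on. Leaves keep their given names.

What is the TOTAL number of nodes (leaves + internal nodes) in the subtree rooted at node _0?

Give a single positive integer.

Newick: (B,((L,S,V,A),U,(T,C),M));
Locate _0: it is the '(' at position 0 (the 1st '(' reading left to right).
Query: subtree rooted at _0
_0: subtree_size = 1 + 12
  B: subtree_size = 1 + 0
  _1: subtree_size = 1 + 10
    _2: subtree_size = 1 + 4
      L: subtree_size = 1 + 0
      S: subtree_size = 1 + 0
      V: subtree_size = 1 + 0
      A: subtree_size = 1 + 0
    U: subtree_size = 1 + 0
    _3: subtree_size = 1 + 2
      T: subtree_size = 1 + 0
      C: subtree_size = 1 + 0
    M: subtree_size = 1 + 0
Total subtree size of _0: 13

Answer: 13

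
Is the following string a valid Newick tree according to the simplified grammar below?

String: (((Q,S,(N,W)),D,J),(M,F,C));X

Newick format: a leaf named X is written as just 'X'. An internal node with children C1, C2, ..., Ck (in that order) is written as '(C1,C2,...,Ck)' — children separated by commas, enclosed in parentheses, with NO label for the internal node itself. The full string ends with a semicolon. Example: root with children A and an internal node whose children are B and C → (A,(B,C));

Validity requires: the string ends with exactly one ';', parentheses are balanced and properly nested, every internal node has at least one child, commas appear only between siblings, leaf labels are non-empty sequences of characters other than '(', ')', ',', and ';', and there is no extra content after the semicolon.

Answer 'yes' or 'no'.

Answer: no

Derivation:
Input: (((Q,S,(N,W)),D,J),(M,F,C));X
Paren balance: 5 '(' vs 5 ')' OK
Ends with single ';': False
Full parse: FAILS (must end with ;)
Valid: False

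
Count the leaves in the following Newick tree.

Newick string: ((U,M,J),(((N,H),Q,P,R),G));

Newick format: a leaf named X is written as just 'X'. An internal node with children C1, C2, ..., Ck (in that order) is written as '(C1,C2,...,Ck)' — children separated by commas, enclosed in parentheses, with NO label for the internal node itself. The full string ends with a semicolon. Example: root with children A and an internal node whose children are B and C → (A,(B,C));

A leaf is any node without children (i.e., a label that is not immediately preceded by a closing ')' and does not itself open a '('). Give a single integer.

Newick: ((U,M,J),(((N,H),Q,P,R),G));
Scan left-to-right; a leaf is any maximal label run not followed by '(':
  pos 2: leaf 'U' → count = 1
  pos 4: leaf 'M' → count = 2
  pos 6: leaf 'J' → count = 3
  pos 12: leaf 'N' → count = 4
  pos 14: leaf 'H' → count = 5
  pos 17: leaf 'Q' → count = 6
  pos 19: leaf 'P' → count = 7
  pos 21: leaf 'R' → count = 8
  pos 24: leaf 'G' → count = 9
Total leaves: 9

Answer: 9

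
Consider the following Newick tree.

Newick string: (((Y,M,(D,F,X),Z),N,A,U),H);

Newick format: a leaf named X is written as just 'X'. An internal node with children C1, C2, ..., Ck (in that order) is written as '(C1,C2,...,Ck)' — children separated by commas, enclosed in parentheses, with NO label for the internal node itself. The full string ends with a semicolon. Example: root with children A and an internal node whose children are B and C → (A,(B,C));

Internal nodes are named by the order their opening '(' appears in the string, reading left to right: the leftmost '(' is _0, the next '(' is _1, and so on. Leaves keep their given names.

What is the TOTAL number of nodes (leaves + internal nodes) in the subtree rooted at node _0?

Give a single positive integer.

Answer: 14

Derivation:
Newick: (((Y,M,(D,F,X),Z),N,A,U),H);
Locate _0: it is the '(' at position 0 (the 1st '(' reading left to right).
Query: subtree rooted at _0
_0: subtree_size = 1 + 13
  _1: subtree_size = 1 + 11
    _2: subtree_size = 1 + 7
      Y: subtree_size = 1 + 0
      M: subtree_size = 1 + 0
      _3: subtree_size = 1 + 3
        D: subtree_size = 1 + 0
        F: subtree_size = 1 + 0
        X: subtree_size = 1 + 0
      Z: subtree_size = 1 + 0
    N: subtree_size = 1 + 0
    A: subtree_size = 1 + 0
    U: subtree_size = 1 + 0
  H: subtree_size = 1 + 0
Total subtree size of _0: 14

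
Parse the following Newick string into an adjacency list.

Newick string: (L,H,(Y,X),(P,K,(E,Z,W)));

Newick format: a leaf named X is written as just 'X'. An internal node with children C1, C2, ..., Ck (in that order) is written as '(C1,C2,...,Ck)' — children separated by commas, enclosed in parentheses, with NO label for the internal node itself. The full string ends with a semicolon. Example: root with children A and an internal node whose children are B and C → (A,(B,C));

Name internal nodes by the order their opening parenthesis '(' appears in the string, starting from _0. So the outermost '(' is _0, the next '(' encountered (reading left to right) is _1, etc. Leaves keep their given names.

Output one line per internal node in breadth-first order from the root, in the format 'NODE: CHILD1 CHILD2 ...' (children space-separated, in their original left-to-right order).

Answer: _0: L H _1 _2
_1: Y X
_2: P K _3
_3: E Z W

Derivation:
Input: (L,H,(Y,X),(P,K,(E,Z,W)));
Scanning left-to-right, naming '(' by encounter order:
  pos 0: '(' -> open internal node _0 (depth 1)
  pos 5: '(' -> open internal node _1 (depth 2)
  pos 9: ')' -> close internal node _1 (now at depth 1)
  pos 11: '(' -> open internal node _2 (depth 2)
  pos 16: '(' -> open internal node _3 (depth 3)
  pos 22: ')' -> close internal node _3 (now at depth 2)
  pos 23: ')' -> close internal node _2 (now at depth 1)
  pos 24: ')' -> close internal node _0 (now at depth 0)
Total internal nodes: 4
BFS adjacency from root:
  _0: L H _1 _2
  _1: Y X
  _2: P K _3
  _3: E Z W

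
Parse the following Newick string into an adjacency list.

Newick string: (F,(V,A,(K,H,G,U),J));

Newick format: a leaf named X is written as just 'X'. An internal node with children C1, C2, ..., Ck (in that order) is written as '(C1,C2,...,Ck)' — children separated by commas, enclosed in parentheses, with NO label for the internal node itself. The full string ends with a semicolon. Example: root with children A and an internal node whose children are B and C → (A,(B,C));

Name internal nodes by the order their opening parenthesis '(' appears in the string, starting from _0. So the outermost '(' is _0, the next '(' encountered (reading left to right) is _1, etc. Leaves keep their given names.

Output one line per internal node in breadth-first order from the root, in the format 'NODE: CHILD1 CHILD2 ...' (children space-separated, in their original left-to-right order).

Input: (F,(V,A,(K,H,G,U),J));
Scanning left-to-right, naming '(' by encounter order:
  pos 0: '(' -> open internal node _0 (depth 1)
  pos 3: '(' -> open internal node _1 (depth 2)
  pos 8: '(' -> open internal node _2 (depth 3)
  pos 16: ')' -> close internal node _2 (now at depth 2)
  pos 19: ')' -> close internal node _1 (now at depth 1)
  pos 20: ')' -> close internal node _0 (now at depth 0)
Total internal nodes: 3
BFS adjacency from root:
  _0: F _1
  _1: V A _2 J
  _2: K H G U

Answer: _0: F _1
_1: V A _2 J
_2: K H G U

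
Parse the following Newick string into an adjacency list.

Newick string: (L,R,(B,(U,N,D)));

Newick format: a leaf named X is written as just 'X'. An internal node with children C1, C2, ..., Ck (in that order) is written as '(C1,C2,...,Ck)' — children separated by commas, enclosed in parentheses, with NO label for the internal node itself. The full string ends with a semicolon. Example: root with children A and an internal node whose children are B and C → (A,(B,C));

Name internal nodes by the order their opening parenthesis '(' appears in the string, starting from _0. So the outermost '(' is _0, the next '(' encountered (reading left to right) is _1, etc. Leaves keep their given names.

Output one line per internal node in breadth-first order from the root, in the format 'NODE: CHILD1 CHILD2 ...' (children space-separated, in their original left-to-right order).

Answer: _0: L R _1
_1: B _2
_2: U N D

Derivation:
Input: (L,R,(B,(U,N,D)));
Scanning left-to-right, naming '(' by encounter order:
  pos 0: '(' -> open internal node _0 (depth 1)
  pos 5: '(' -> open internal node _1 (depth 2)
  pos 8: '(' -> open internal node _2 (depth 3)
  pos 14: ')' -> close internal node _2 (now at depth 2)
  pos 15: ')' -> close internal node _1 (now at depth 1)
  pos 16: ')' -> close internal node _0 (now at depth 0)
Total internal nodes: 3
BFS adjacency from root:
  _0: L R _1
  _1: B _2
  _2: U N D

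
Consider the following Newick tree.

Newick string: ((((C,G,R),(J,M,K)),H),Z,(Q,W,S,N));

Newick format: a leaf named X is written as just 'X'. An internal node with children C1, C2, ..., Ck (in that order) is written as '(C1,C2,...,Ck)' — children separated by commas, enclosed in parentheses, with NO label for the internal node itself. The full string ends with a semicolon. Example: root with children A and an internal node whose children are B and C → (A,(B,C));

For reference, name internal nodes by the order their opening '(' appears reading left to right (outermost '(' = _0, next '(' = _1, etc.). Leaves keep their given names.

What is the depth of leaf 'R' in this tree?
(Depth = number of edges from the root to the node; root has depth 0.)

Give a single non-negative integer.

Newick: ((((C,G,R),(J,M,K)),H),Z,(Q,W,S,N));
Naming internals by '(' encounter order: outermost '(' = _0, next = _1, ...
Query node: R
Path from root: _0 -> _1 -> _2 -> _3 -> R
Depth of R: 4 (number of edges from root)

Answer: 4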